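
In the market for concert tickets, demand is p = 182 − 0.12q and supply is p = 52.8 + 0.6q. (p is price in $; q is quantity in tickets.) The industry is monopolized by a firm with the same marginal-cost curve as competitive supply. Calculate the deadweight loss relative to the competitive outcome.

$236.57

Competitive equilibrium: 182 − 0.12q = 52.8 + 0.6q → q* = 179.4444, p* = 160.4667.
Marginal revenue: MR = 182 − 0.24q. Set MR = MC: 182 − 0.24q = 52.8 + 0.6q → q_m = 153.8095.
Price p_m = 182 − 0.12·153.8095 = 163.5429; MC(q_m) = 52.8 + 0.6·153.8095 = 145.0857.
Competitive q* = 179.4444, so Δq = 25.6349; wedge = 163.5429 − 145.0857 = 18.4572.
Welfare loss = ½ × 25.6349 × 18.4572 = $236.57.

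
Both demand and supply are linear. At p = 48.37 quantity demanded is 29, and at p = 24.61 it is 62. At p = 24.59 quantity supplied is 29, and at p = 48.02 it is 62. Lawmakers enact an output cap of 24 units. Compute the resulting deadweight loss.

Demand slope = (24.61 − 48.37)/(62 − 29) = −0.72, so p = 69.25 − 0.72q.
Supply slope = (48.02 − 24.59)/(62 − 29) = 0.71, so p = 4 + 0.71q.
Competitive equilibrium: 69.25 − 0.72q = 4 + 0.71q → q* = 45.6294, p* = 36.3969.
At q = 24: demand price = 69.25 − 0.72·24 = 51.97; supply price = 4 + 0.71·24 = 21.04.
Δq = 45.6294 − 24 = 21.6294; wedge = 51.97 − 21.04 = 30.93.
The triangle = ½ × 21.6294 × 30.93 = 334.50.

334.50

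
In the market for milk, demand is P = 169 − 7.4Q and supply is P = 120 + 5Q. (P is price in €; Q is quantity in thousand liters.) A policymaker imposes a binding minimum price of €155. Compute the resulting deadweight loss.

€26.30 thousand

Competitive equilibrium: 169 − 7.4Q = 120 + 5Q → Q* = 3.9516, P* = 139.7581.
At the floor P = 155, quantity demanded = (169 − 155)/7.4 = 1.8919.
Sellers' marginal cost at Q' = 1.8919: 120 + 5·1.8919 = 129.4595.
ΔQ = 3.9516 − 1.8919 = 2.0597; wedge = 155 − 129.4595 = 25.5405.
Deadweight loss = ½ × 2.0597 × 25.5405 = €26.30 thousand.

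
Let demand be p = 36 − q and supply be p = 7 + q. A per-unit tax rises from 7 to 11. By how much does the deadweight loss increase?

Competitive equilibrium: 36 − q = 7 + q → q* = 14.5, p* = 21.5.
For a per-unit tax t: Δq = t/2, so DWL = ½·t·(t/2) = t²/4.
At t = 7: DWL = 12.25. At t = 11: DWL = 30.25.
Increase = 30.25 − 12.25 = 18.

18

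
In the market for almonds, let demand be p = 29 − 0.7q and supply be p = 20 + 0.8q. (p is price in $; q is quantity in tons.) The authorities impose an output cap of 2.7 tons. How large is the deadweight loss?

$8.17

Competitive equilibrium: 29 − 0.7q = 20 + 0.8q → q* = 6, p* = 24.8.
At q = 2.7: demand price = 29 − 0.7·2.7 = 27.11; supply price = 20 + 0.8·2.7 = 22.16.
Δq = 6 − 2.7 = 3.3; wedge = 27.11 − 22.16 = 4.95.
DWL = ½ × 3.3 × 4.95 = $8.17.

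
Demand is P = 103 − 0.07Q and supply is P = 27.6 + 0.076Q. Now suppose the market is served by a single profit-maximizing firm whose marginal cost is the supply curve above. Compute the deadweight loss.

2044.79

Competitive equilibrium: 103 − 0.07Q = 27.6 + 0.076Q → Q* = 516.4384, P* = 66.8493.
Marginal revenue: MR = 103 − 0.14Q. Set MR = MC: 103 − 0.14Q = 27.6 + 0.076Q → Q_m = 349.0741.
Price P_m = 103 − 0.07·349.0741 = 78.5648; MC(Q_m) = 27.6 + 0.076·349.0741 = 54.1296.
Competitive Q* = 516.4384, so ΔQ = 167.3643; wedge = 78.5648 − 54.1296 = 24.4352.
The triangle = ½ × 167.3643 × 24.4352 = 2044.79.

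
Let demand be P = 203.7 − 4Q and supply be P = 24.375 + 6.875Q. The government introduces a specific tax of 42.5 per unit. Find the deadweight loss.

Competitive equilibrium: 203.7 − 4Q = 24.375 + 6.875Q → Q* = 16.4897, P* = 137.7414.
With the tax, the buyer price exceeds the seller price by 42.5: (203.7 − 4Q) − (24.375 + 6.875Q) = 42.5 → Q' = 12.5816.
ΔQ = 16.4897 − 12.5816 = 3.9081; the wedge equals the tax, 42.5.
DWL = ½ × 3.9081 × 42.5 = 83.05.

83.05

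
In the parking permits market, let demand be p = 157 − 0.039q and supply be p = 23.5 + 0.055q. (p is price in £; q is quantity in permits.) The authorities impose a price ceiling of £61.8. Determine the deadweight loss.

Competitive equilibrium: 157 − 0.039q = 23.5 + 0.055q → q* = 1420.21277, p* = 101.6117.
At the ceiling p = 61.8, quantity supplied = (61.8 − 23.5)/0.055 = 696.36364.
Willingness to pay at q' = 696.36364: 157 − 0.039·696.36364 = 129.84182.
Δq = 1420.21277 − 696.36364 = 723.84913; wedge = 129.84182 − 61.8 = 68.04182.
The triangle = ½ × 723.84913 × 68.04182 = £24626.01.

£24626.01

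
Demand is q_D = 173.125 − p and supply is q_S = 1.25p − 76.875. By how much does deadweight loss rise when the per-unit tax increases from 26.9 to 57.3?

In inverse form: demand p = 173.125 − q, supply p = 61.5 + 0.8q.
Competitive equilibrium: 173.125 − q = 61.5 + 0.8q → q* = 62.0139, p* = 111.1111.
For a per-unit tax t: Δq = t/1.8, so DWL = ½·t·(t/1.8) = t²/3.6.
At t = 26.9: DWL = 201.003. At t = 57.3: DWL = 912.025.
Increase = 912.025 − 201.003 = 711.02.

711.02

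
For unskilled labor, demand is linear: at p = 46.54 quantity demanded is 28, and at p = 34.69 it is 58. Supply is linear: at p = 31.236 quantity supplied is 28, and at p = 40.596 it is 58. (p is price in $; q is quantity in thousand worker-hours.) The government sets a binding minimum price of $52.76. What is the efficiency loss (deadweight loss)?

Demand slope = (34.69 − 46.54)/(58 − 28) = −0.395, so p = 57.6 − 0.395q.
Supply slope = (40.596 − 31.236)/(58 − 28) = 0.312, so p = 22.5 + 0.312q.
Competitive equilibrium: 57.6 − 0.395q = 22.5 + 0.312q → q* = 49.6464, p* = 37.9897.
At the floor p = 52.76, quantity demanded = (57.6 − 52.76)/0.395 = 12.2532.
Sellers' marginal cost at q' = 12.2532: 22.5 + 0.312·12.2532 = 26.323.
Δq = 49.6464 − 12.2532 = 37.3932; wedge = 52.76 − 26.323 = 26.437.
DWL = ½ × 37.3932 × 26.437 = $494.28 thousand.

$494.28 thousand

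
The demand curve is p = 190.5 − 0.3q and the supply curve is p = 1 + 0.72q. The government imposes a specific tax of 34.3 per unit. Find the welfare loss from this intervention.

576.71

Competitive equilibrium: 190.5 − 0.3q = 1 + 0.72q → q* = 185.7843, p* = 134.7647.
With the tax, the buyer price exceeds the seller price by 34.3: (190.5 − 0.3q) − (1 + 0.72q) = 34.3 → q' = 152.1569.
Δq = 185.7843 − 152.1569 = 33.6274; the wedge equals the tax, 34.3.
The triangle = ½ × 33.6274 × 34.3 = 576.71.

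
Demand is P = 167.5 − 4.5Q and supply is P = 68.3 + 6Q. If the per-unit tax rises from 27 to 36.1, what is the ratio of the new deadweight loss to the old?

Competitive equilibrium: 167.5 − 4.5Q = 68.3 + 6Q → Q* = 9.4476, P* = 124.9857.
For a per-unit tax t: ΔQ = t/10.5, so DWL = ½·t·(t/10.5) = t²/21.
At t = 27: DWL = 34.714. At t = 36.1: DWL = 62.058.
Ratio = (36.1/27)² = 1.788.

1.788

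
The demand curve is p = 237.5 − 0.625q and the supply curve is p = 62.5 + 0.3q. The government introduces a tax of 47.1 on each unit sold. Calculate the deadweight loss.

1199.14

Competitive equilibrium: 237.5 − 0.625q = 62.5 + 0.3q → q* = 189.1892, p* = 119.2568.
With the tax, the buyer price exceeds the seller price by 47.1: (237.5 − 0.625q) − (62.5 + 0.3q) = 47.1 → q' = 138.2703.
Δq = 189.1892 − 138.2703 = 50.9189; the wedge equals the tax, 47.1.
The triangle = ½ × 50.9189 × 47.1 = 1199.14.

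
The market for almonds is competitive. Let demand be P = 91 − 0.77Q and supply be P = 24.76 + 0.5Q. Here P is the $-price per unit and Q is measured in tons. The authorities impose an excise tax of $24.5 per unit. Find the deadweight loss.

$236.32

Competitive equilibrium: 91 − 0.77Q = 24.76 + 0.5Q → Q* = 52.1575, P* = 50.8387.
With the tax, the buyer price exceeds the seller price by 24.5: (91 − 0.77Q) − (24.76 + 0.5Q) = 24.5 → Q' = 32.8661.
ΔQ = 52.1575 − 32.8661 = 19.2914; the wedge equals the tax, 24.5.
Welfare loss = ½ × 19.2914 × 24.5 = $236.32.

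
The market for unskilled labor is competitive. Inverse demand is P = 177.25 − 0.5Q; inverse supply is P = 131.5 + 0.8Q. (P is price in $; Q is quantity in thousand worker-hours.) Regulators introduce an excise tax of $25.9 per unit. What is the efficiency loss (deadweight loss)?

$258 thousand

Competitive equilibrium: 177.25 − 0.5Q = 131.5 + 0.8Q → Q* = 35.1923, P* = 159.6538.
With the tax, the buyer price exceeds the seller price by 25.9: (177.25 − 0.5Q) − (131.5 + 0.8Q) = 25.9 → Q' = 15.2692.
ΔQ = 35.1923 − 15.2692 = 19.9231; the wedge equals the tax, 25.9.
The triangle = ½ × 19.9231 × 25.9 = $258 thousand.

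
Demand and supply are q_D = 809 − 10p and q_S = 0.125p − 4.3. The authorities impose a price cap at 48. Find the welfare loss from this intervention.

In inverse form: demand p = 80.9 − 0.1q, supply p = 34.4 + 8q.
Competitive equilibrium: 80.9 − 0.1q = 34.4 + 8q → q* = 5.7407, p* = 80.3259.
At the ceiling p = 48, quantity supplied = (48 − 34.4)/8 = 1.7.
Willingness to pay at q' = 1.7: 80.9 − 0.1·1.7 = 80.73.
Δq = 5.7407 − 1.7 = 4.0407; wedge = 80.73 − 48 = 32.73.
The triangle = ½ × 4.0407 × 32.73 = 66.13.

66.13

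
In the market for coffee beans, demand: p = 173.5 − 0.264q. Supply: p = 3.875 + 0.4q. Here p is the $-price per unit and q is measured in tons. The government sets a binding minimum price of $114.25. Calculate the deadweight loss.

$319.62

Competitive equilibrium: 173.5 − 0.264q = 3.875 + 0.4q → q* = 255.4593, p* = 106.0587.
At the floor p = 114.25, quantity demanded = (173.5 − 114.25)/0.264 = 224.4318.
Sellers' marginal cost at q' = 224.4318: 3.875 + 0.4·224.4318 = 93.6477.
Δq = 255.4593 − 224.4318 = 31.0275; wedge = 114.25 − 93.6477 = 20.6023.
Welfare loss = ½ × 31.0275 × 20.6023 = $319.62.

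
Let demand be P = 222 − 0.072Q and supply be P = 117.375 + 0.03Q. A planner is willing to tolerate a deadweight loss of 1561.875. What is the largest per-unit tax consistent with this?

17.85

Competitive equilibrium: 222 − 0.072Q = 117.375 + 0.03Q → Q* = 1025.7353, P* = 148.1471.
A tax t gives ΔQ = t/0.102 and wedge t, so DWL = t²/0.204.
t²/0.204 = 1561.875 → t² = 318.6225 → t = 17.85.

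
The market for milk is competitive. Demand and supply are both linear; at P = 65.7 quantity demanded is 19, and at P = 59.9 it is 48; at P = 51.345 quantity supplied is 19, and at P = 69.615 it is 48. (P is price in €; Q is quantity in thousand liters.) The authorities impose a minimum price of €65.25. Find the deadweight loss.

Demand slope = (59.9 − 65.7)/(48 − 19) = −0.2, so P = 69.5 − 0.2Q.
Supply slope = (69.615 − 51.345)/(48 − 19) = 0.63, so P = 39.375 + 0.63Q.
Competitive equilibrium: 69.5 − 0.2Q = 39.375 + 0.63Q → Q* = 36.2952, P* = 62.241.
At the floor P = 65.25, quantity demanded = (69.5 − 65.25)/0.2 = 21.25.
Sellers' marginal cost at Q' = 21.25: 39.375 + 0.63·21.25 = 52.7625.
ΔQ = 36.2952 − 21.25 = 15.0452; wedge = 65.25 − 52.7625 = 12.4875.
The triangle = ½ × 15.0452 × 12.4875 = €93.94 thousand.

€93.94 thousand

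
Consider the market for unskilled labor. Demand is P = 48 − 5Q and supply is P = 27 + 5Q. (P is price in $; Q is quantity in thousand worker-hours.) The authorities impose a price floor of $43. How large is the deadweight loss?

$6.05 thousand

Competitive equilibrium: 48 − 5Q = 27 + 5Q → Q* = 2.1, P* = 37.5.
At the floor P = 43, quantity demanded = (48 − 43)/5 = 1.
Sellers' marginal cost at Q' = 1: 27 + 5·1 = 32.
ΔQ = 2.1 − 1 = 1.1; wedge = 43 − 32 = 11.
The triangle = ½ × 1.1 × 11 = $6.05 thousand.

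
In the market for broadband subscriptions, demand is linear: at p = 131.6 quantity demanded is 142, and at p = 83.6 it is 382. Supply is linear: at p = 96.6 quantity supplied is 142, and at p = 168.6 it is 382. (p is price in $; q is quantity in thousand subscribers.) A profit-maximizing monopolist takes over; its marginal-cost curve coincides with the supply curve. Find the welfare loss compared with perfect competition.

$917.22 thousand

Demand slope = (83.6 − 131.6)/(382 − 142) = −0.2, so p = 160 − 0.2q.
Supply slope = (168.6 − 96.6)/(382 − 142) = 0.3, so p = 54 + 0.3q.
Competitive equilibrium: 160 − 0.2q = 54 + 0.3q → q* = 212, p* = 117.6.
Marginal revenue: MR = 160 − 0.4q. Set MR = MC: 160 − 0.4q = 54 + 0.3q → q_m = 151.4286.
Price p_m = 160 − 0.2·151.4286 = 129.7143; MC(q_m) = 54 + 0.3·151.4286 = 99.4286.
Competitive q* = 212, so Δq = 60.5714; wedge = 129.7143 − 99.4286 = 30.2857.
Deadweight loss = ½ × 60.5714 × 30.2857 = $917.22 thousand.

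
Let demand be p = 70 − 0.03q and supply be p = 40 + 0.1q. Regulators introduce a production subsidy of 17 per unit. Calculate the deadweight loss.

Competitive equilibrium: 70 − 0.03q = 40 + 0.1q → q* = 230.7692, p* = 63.0769.
The subsidy lowers effective supply by 17: p = 23 + 0.1q.
New quantity: 70 − 0.03q = 23 + 0.1q → q' = 361.5385.
Overproduction Δq = 361.5385 − 230.7692 = 130.7693; wedge = subsidy = 17.
The triangle = ½ × 130.7693 × 17 = 1111.54.

1111.54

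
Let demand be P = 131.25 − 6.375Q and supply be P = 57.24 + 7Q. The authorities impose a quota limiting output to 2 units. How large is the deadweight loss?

83.50

Competitive equilibrium: 131.25 − 6.375Q = 57.24 + 7Q → Q* = 5.5335, P* = 95.9742.
At Q = 2: demand price = 131.25 − 6.375·2 = 118.5; supply price = 57.24 + 7·2 = 71.24.
ΔQ = 5.5335 − 2 = 3.5335; wedge = 118.5 − 71.24 = 47.26.
Welfare loss = ½ × 3.5335 × 47.26 = 83.50.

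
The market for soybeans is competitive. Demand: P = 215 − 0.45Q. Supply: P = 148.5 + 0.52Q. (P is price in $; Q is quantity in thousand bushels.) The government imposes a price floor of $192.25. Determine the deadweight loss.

$157.16 thousand

Competitive equilibrium: 215 − 0.45Q = 148.5 + 0.52Q → Q* = 68.5567, P* = 184.1495.
At the floor P = 192.25, quantity demanded = (215 − 192.25)/0.45 = 50.5556.
Sellers' marginal cost at Q' = 50.5556: 148.5 + 0.52·50.5556 = 174.7889.
ΔQ = 68.5567 − 50.5556 = 18.0011; wedge = 192.25 − 174.7889 = 17.4611.
The triangle = ½ × 18.0011 × 17.4611 = $157.16 thousand.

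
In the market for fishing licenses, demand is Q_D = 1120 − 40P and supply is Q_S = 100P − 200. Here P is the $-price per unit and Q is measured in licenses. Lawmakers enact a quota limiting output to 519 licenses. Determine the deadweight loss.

In inverse form: demand P = 28 − 0.025Q, supply P = 2 + 0.01Q.
Competitive equilibrium: 28 − 0.025Q = 2 + 0.01Q → Q* = 742.8571, P* = 9.4286.
At Q = 519: demand price = 28 − 0.025·519 = 15.025; supply price = 2 + 0.01·519 = 7.19.
ΔQ = 742.8571 − 519 = 223.8571; wedge = 15.025 − 7.19 = 7.835.
The triangle = ½ × 223.8571 × 7.835 = $876.96.

$876.96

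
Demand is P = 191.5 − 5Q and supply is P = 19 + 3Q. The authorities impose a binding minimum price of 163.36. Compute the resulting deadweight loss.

1015.63

Competitive equilibrium: 191.5 − 5Q = 19 + 3Q → Q* = 21.5625, P* = 83.6875.
At the floor P = 163.36, quantity demanded = (191.5 − 163.36)/5 = 5.628.
Sellers' marginal cost at Q' = 5.628: 19 + 3·5.628 = 35.884.
ΔQ = 21.5625 − 5.628 = 15.9345; wedge = 163.36 − 35.884 = 127.476.
Welfare loss = ½ × 15.9345 × 127.476 = 1015.63.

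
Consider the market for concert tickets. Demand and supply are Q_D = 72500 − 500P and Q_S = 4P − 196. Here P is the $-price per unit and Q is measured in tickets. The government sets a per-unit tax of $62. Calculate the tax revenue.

$8365.08

In inverse form: demand P = 145 − 0.002Q, supply P = 49 + 0.25Q.
Competitive equilibrium: 145 − 0.002Q = 49 + 0.25Q → Q* = 380.9524, P* = 144.2381.
With the tax, the buyer price exceeds the seller price by 62: (145 − 0.002Q) − (49 + 0.25Q) = 62 → Q' = 134.9206.
Tax revenue = 62 × 134.9206 = $8365.08.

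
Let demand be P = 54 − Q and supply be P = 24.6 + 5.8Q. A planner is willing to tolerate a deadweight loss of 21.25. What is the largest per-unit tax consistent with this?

Competitive equilibrium: 54 − Q = 24.6 + 5.8Q → Q* = 4.3235, P* = 49.6765.
A tax t gives ΔQ = t/6.8 and wedge t, so DWL = t²/13.6.
t²/13.6 = 21.25 → t² = 289 → t = 17.

17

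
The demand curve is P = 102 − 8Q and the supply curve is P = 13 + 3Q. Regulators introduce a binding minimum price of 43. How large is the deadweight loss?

Competitive equilibrium: 102 − 8Q = 13 + 3Q → Q* = 8.0909, P* = 37.2727.
At the floor P = 43, quantity demanded = (102 − 43)/8 = 7.375.
Sellers' marginal cost at Q' = 7.375: 13 + 3·7.375 = 35.125.
ΔQ = 8.0909 − 7.375 = 0.7159; wedge = 43 − 35.125 = 7.875.
DWL = ½ × 0.7159 × 7.875 = 2.82.

2.82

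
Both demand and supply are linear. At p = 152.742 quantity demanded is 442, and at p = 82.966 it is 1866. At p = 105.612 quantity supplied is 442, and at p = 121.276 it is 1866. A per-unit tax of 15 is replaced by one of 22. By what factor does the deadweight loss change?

2.151

Demand slope = (82.966 − 152.742)/(1866 − 442) = −0.049, so p = 174.4 − 0.049q.
Supply slope = (121.276 − 105.612)/(1866 − 442) = 0.011, so p = 100.75 + 0.011q.
Competitive equilibrium: 174.4 − 0.049q = 100.75 + 0.011q → q* = 1227.5, p* = 114.2525.
For a per-unit tax t: Δq = t/0.06, so DWL = ½·t·(t/0.06) = t²/0.12.
At t = 15: DWL = 1875. At t = 22: DWL = 4033.333.
Ratio = (22/15)² = 2.151.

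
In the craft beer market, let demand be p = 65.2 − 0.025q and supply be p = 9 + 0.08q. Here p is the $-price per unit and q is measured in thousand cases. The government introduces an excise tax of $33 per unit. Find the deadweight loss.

$5185.71 thousand

Competitive equilibrium: 65.2 − 0.025q = 9 + 0.08q → q* = 535.2381, p* = 51.819.
With the tax, the buyer price exceeds the seller price by 33: (65.2 − 0.025q) − (9 + 0.08q) = 33 → q' = 220.9524.
Δq = 535.2381 − 220.9524 = 314.2857; the wedge equals the tax, 33.
The triangle = ½ × 314.2857 × 33 = $5185.71 thousand.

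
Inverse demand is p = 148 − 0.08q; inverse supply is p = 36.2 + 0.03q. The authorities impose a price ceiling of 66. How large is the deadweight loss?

29.17

Competitive equilibrium: 148 − 0.08q = 36.2 + 0.03q → q* = 1016.3636, p* = 66.6909.
At the ceiling p = 66, quantity supplied = (66 − 36.2)/0.03 = 993.3333.
Willingness to pay at q' = 993.3333: 148 − 0.08·993.3333 = 68.5333.
Δq = 1016.3636 − 993.3333 = 23.0303; wedge = 68.5333 − 66 = 2.5333.
Deadweight loss = ½ × 23.0303 × 2.5333 = 29.17.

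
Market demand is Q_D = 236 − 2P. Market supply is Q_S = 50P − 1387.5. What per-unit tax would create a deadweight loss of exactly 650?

26

In inverse form: demand P = 118 − 0.5Q, supply P = 27.75 + 0.02Q.
Competitive equilibrium: 118 − 0.5Q = 27.75 + 0.02Q → Q* = 173.5577, P* = 31.2212.
A tax t gives ΔQ = t/0.52 and wedge t, so DWL = t²/1.04.
t²/1.04 = 650 → t² = 676 → t = 26.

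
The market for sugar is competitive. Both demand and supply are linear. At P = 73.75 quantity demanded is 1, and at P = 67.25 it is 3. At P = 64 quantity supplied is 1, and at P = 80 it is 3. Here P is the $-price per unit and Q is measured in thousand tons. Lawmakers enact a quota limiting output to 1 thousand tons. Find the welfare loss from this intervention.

$4.225 thousand

Demand slope = (67.25 − 73.75)/(3 − 1) = −3.25, so P = 77 − 3.25Q.
Supply slope = (80 − 64)/(3 − 1) = 8, so P = 56 + 8Q.
Competitive equilibrium: 77 − 3.25Q = 56 + 8Q → Q* = 1.8667, P* = 70.9333.
At Q = 1: demand price = 77 − 3.25·1 = 73.75; supply price = 56 + 8·1 = 64.
ΔQ = 1.8667 − 1 = 0.8667; wedge = 73.75 − 64 = 9.75.
The triangle = ½ × 0.8667 × 9.75 = $4.225 thousand.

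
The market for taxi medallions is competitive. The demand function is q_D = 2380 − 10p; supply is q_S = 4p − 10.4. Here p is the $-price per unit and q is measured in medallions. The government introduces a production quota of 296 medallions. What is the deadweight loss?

In inverse form: demand p = 238 − 0.1q, supply p = 2.6 + 0.25q.
Competitive equilibrium: 238 − 0.1q = 2.6 + 0.25q → q* = 672.5714, p* = 170.7429.
At q = 296: demand price = 238 − 0.1·296 = 208.4; supply price = 2.6 + 0.25·296 = 76.6.
Δq = 672.5714 − 296 = 376.5714; wedge = 208.4 − 76.6 = 131.8.
DWL = ½ × 376.5714 × 131.8 = $24816.06.

$24816.06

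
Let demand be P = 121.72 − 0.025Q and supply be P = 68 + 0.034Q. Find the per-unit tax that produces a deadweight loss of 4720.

23.6

Competitive equilibrium: 121.72 − 0.025Q = 68 + 0.034Q → Q* = 910.5085, P* = 98.9573.
A tax t gives ΔQ = t/0.059 and wedge t, so DWL = t²/0.118.
t²/0.118 = 4720 → t² = 556.96 → t = 23.6.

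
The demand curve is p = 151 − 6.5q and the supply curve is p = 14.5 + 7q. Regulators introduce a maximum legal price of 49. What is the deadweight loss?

181.30

Competitive equilibrium: 151 − 6.5q = 14.5 + 7q → q* = 10.11111, p* = 85.27778.
At the ceiling p = 49, quantity supplied = (49 − 14.5)/7 = 4.92857.
Willingness to pay at q' = 4.92857: 151 − 6.5·4.92857 = 118.9643.
Δq = 10.11111 − 4.92857 = 5.18254; wedge = 118.9643 − 49 = 69.9643.
Welfare loss = ½ × 5.18254 × 69.9643 = 181.30.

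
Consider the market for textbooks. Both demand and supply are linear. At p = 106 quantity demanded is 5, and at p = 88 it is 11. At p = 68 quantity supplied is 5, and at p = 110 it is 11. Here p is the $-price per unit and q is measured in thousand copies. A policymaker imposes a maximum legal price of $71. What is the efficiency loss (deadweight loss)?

Demand slope = (88 − 106)/(11 − 5) = −3, so p = 121 − 3q.
Supply slope = (110 − 68)/(11 − 5) = 7, so p = 33 + 7q.
Competitive equilibrium: 121 − 3q = 33 + 7q → q* = 8.8, p* = 94.6.
At the ceiling p = 71, quantity supplied = (71 − 33)/7 = 5.4286.
Willingness to pay at q' = 5.4286: 121 − 3·5.4286 = 104.7142.
Δq = 8.8 − 5.4286 = 3.3714; wedge = 104.7142 − 71 = 33.7142.
Deadweight loss = ½ × 3.3714 × 33.7142 = $56.83 thousand.

$56.83 thousand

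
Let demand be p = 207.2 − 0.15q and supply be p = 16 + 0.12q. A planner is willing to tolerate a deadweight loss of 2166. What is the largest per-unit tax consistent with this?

Competitive equilibrium: 207.2 − 0.15q = 16 + 0.12q → q* = 708.1481, p* = 100.9778.
A tax t gives Δq = t/0.27 and wedge t, so DWL = t²/0.54.
t²/0.54 = 2166 → t² = 1169.64 → t = 34.2.

34.2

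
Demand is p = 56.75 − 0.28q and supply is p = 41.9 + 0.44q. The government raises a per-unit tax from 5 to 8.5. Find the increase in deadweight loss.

Competitive equilibrium: 56.75 − 0.28q = 41.9 + 0.44q → q* = 20.625, p* = 50.975.
For a per-unit tax t: Δq = t/0.72, so DWL = ½·t·(t/0.72) = t²/1.44.
At t = 5: DWL = 17.361. At t = 8.5: DWL = 50.174.
Increase = 50.174 − 17.361 = 32.81.

32.81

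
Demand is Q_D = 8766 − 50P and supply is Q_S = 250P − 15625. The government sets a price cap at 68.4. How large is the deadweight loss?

124872.01

In inverse form: demand P = 175.32 − 0.02Q, supply P = 62.5 + 0.004Q.
Competitive equilibrium: 175.32 − 0.02Q = 62.5 + 0.004Q → Q* = 4700.8333, P* = 81.3033.
At the ceiling P = 68.4, quantity supplied = (68.4 − 62.5)/0.004 = 1475.
Willingness to pay at Q' = 1475: 175.32 − 0.02·1475 = 145.82.
ΔQ = 4700.8333 − 1475 = 3225.8333; wedge = 145.82 − 68.4 = 77.42.
Welfare loss = ½ × 3225.8333 × 77.42 = 124872.01.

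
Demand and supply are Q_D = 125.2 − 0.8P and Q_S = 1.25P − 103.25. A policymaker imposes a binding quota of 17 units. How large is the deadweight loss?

In inverse form: demand P = 156.5 − 1.25Q, supply P = 82.6 + 0.8Q.
Competitive equilibrium: 156.5 − 1.25Q = 82.6 + 0.8Q → Q* = 36.0488, P* = 111.439.
At Q = 17: demand price = 156.5 − 1.25·17 = 135.25; supply price = 82.6 + 0.8·17 = 96.2.
ΔQ = 36.0488 − 17 = 19.0488; wedge = 135.25 − 96.2 = 39.05.
DWL = ½ × 19.0488 × 39.05 = 371.93.

371.93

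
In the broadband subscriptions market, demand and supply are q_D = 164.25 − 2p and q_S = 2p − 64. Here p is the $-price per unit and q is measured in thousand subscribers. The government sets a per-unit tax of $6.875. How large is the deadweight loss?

In inverse form: demand p = 82.125 − 0.5q, supply p = 32 + 0.5q.
Competitive equilibrium: 82.125 − 0.5q = 32 + 0.5q → q* = 50.125, p* = 57.0625.
With the tax, the buyer price exceeds the seller price by 6.875: (82.125 − 0.5q) − (32 + 0.5q) = 6.875 → q' = 43.25.
Δq = 50.125 − 43.25 = 6.875; the wedge equals the tax, 6.875.
The triangle = ½ × 6.875 × 6.875 = $23.63 thousand.

$23.63 thousand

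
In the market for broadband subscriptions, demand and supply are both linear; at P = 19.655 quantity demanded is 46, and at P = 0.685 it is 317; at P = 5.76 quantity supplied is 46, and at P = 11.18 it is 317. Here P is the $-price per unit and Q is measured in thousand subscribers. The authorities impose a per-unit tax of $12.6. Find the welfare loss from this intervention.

$882 thousand

Demand slope = (0.685 − 19.655)/(317 − 46) = −0.07, so P = 22.875 − 0.07Q.
Supply slope = (11.18 − 5.76)/(317 − 46) = 0.02, so P = 4.84 + 0.02Q.
Competitive equilibrium: 22.875 − 0.07Q = 4.84 + 0.02Q → Q* = 200.3889, P* = 8.8478.
With the tax, the buyer price exceeds the seller price by 12.6: (22.875 − 0.07Q) − (4.84 + 0.02Q) = 12.6 → Q' = 60.3889.
ΔQ = 200.3889 − 60.3889 = 140; the wedge equals the tax, 12.6.
Welfare loss = ½ × 140 × 12.6 = $882 thousand.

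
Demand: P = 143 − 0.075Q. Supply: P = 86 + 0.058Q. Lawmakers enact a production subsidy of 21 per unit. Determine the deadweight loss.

1657.89

Competitive equilibrium: 143 − 0.075Q = 86 + 0.058Q → Q* = 428.57143, P* = 110.85714.
The subsidy lowers effective supply by 21: P = 65 + 0.058Q.
New quantity: 143 − 0.075Q = 65 + 0.058Q → Q' = 586.46617.
Overproduction ΔQ = 586.46617 − 428.57143 = 157.89474; wedge = subsidy = 21.
The triangle = ½ × 157.89474 × 21 = 1657.89.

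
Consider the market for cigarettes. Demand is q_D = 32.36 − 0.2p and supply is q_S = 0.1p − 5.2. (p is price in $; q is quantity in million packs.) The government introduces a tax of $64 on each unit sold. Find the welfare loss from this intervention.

In inverse form: demand p = 161.8 − 5q, supply p = 52 + 10q.
Competitive equilibrium: 161.8 − 5q = 52 + 10q → q* = 7.32, p* = 125.2.
With the tax, the buyer price exceeds the seller price by 64: (161.8 − 5q) − (52 + 10q) = 64 → q' = 3.0533.
Δq = 7.32 − 3.0533 = 4.2667; the wedge equals the tax, 64.
Deadweight loss = ½ × 4.2667 × 64 = $136.53 million.

$136.53 million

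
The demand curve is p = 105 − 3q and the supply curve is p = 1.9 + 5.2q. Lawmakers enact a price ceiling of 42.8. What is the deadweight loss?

Competitive equilibrium: 105 − 3q = 1.9 + 5.2q → q* = 12.5732, p* = 67.2805.
At the ceiling p = 42.8, quantity supplied = (42.8 − 1.9)/5.2 = 7.8654.
Willingness to pay at q' = 7.8654: 105 − 3·7.8654 = 81.4038.
Δq = 12.5732 − 7.8654 = 4.7078; wedge = 81.4038 − 42.8 = 38.6038.
DWL = ½ × 4.7078 × 38.6038 = 90.87.

90.87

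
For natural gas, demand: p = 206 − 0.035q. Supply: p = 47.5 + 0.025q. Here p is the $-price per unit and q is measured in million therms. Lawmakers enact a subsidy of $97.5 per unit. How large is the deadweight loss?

Competitive equilibrium: 206 − 0.035q = 47.5 + 0.025q → q* = 2641.6667, p* = 113.5417.
The subsidy lowers effective supply by 97.5: p = 0.025q − 50.
New quantity: 206 − 0.035q = 0.025q − 50 → q' = 4266.6667.
Overproduction Δq = 4266.6667 − 2641.6667 = 1625; wedge = subsidy = 97.5.
Deadweight loss = ½ × 1625 × 97.5 = $79218.75 million.

$79218.75 million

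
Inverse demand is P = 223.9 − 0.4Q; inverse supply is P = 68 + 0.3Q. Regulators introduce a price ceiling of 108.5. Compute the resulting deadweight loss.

2692.83

Competitive equilibrium: 223.9 − 0.4Q = 68 + 0.3Q → Q* = 222.7143, P* = 134.8143.
At the ceiling P = 108.5, quantity supplied = (108.5 − 68)/0.3 = 135.
Willingness to pay at Q' = 135: 223.9 − 0.4·135 = 169.9.
ΔQ = 222.7143 − 135 = 87.7143; wedge = 169.9 − 108.5 = 61.4.
DWL = ½ × 87.7143 × 61.4 = 2692.83.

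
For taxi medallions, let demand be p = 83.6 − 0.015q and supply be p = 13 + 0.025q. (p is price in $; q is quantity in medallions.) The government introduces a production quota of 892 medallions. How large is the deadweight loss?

Competitive equilibrium: 83.6 − 0.015q = 13 + 0.025q → q* = 1765, p* = 57.125.
At q = 892: demand price = 83.6 − 0.015·892 = 70.22; supply price = 13 + 0.025·892 = 35.3.
Δq = 1765 − 892 = 873; wedge = 70.22 − 35.3 = 34.92.
The triangle = ½ × 873 × 34.92 = $15242.58.

$15242.58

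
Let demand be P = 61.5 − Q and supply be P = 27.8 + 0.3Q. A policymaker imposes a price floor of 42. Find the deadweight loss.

Competitive equilibrium: 61.5 − Q = 27.8 + 0.3Q → Q* = 25.9231, P* = 35.5769.
At the floor P = 42, quantity demanded = (61.5 − 42)/1 = 19.5.
Sellers' marginal cost at Q' = 19.5: 27.8 + 0.3·19.5 = 33.65.
ΔQ = 25.9231 − 19.5 = 6.4231; wedge = 42 − 33.65 = 8.35.
The triangle = ½ × 6.4231 × 8.35 = 26.82.

26.82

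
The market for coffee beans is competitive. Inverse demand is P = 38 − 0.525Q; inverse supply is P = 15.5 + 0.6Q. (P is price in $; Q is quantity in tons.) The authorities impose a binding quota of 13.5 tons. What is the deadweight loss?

Competitive equilibrium: 38 − 0.525Q = 15.5 + 0.6Q → Q* = 20, P* = 27.5.
At Q = 13.5: demand price = 38 − 0.525·13.5 = 30.9125; supply price = 15.5 + 0.6·13.5 = 23.6.
ΔQ = 20 − 13.5 = 6.5; wedge = 30.9125 − 23.6 = 7.3125.
The triangle = ½ × 6.5 × 7.3125 = $23.77.

$23.77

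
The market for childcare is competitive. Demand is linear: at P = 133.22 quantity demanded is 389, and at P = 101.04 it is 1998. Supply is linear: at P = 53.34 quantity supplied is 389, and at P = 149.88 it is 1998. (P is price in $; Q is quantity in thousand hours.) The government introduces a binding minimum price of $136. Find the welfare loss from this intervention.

Demand slope = (101.04 − 133.22)/(1998 − 389) = −0.02, so P = 141 − 0.02Q.
Supply slope = (149.88 − 53.34)/(1998 − 389) = 0.06, so P = 30 + 0.06Q.
Competitive equilibrium: 141 − 0.02Q = 30 + 0.06Q → Q* = 1387.5, P* = 113.25.
At the floor P = 136, quantity demanded = (141 − 136)/0.02 = 250.
Sellers' marginal cost at Q' = 250: 30 + 0.06·250 = 45.
ΔQ = 1387.5 − 250 = 1137.5; wedge = 136 − 45 = 91.
The triangle = ½ × 1137.5 × 91 = $51756.25 thousand.

$51756.25 thousand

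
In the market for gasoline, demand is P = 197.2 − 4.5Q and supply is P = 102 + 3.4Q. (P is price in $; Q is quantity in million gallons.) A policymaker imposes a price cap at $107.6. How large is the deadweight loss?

$427.53 million

Competitive equilibrium: 197.2 − 4.5Q = 102 + 3.4Q → Q* = 12.05063, P* = 142.97215.
At the ceiling P = 107.6, quantity supplied = (107.6 − 102)/3.4 = 1.64706.
Willingness to pay at Q' = 1.64706: 197.2 − 4.5·1.64706 = 189.78823.
ΔQ = 12.05063 − 1.64706 = 10.40357; wedge = 189.78823 − 107.6 = 82.18823.
DWL = ½ × 10.40357 × 82.18823 = $427.53 million.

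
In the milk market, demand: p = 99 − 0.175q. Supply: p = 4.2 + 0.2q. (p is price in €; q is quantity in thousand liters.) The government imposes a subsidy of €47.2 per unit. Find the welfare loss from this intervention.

€2970.45 thousand

Competitive equilibrium: 99 − 0.175q = 4.2 + 0.2q → q* = 252.8, p* = 54.76.
The subsidy lowers effective supply by 47.2: p = 0.2q − 43.
New quantity: 99 − 0.175q = 0.2q − 43 → q' = 378.6667.
Overproduction Δq = 378.6667 − 252.8 = 125.8667; wedge = subsidy = 47.2.
Welfare loss = ½ × 125.8667 × 47.2 = €2970.45 thousand.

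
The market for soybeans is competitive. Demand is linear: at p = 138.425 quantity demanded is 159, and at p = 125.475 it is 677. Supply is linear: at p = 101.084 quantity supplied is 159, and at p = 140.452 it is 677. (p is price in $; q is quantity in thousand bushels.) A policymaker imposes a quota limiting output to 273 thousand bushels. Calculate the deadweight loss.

Demand slope = (125.475 − 138.425)/(677 − 159) = −0.025, so p = 142.4 − 0.025q.
Supply slope = (140.452 − 101.084)/(677 − 159) = 0.076, so p = 89 + 0.076q.
Competitive equilibrium: 142.4 − 0.025q = 89 + 0.076q → q* = 528.7129, p* = 129.1822.
At q = 273: demand price = 142.4 − 0.025·273 = 135.575; supply price = 89 + 0.076·273 = 109.748.
Δq = 528.7129 − 273 = 255.7129; wedge = 135.575 − 109.748 = 25.827.
DWL = ½ × 255.7129 × 25.827 = $3302.15 thousand.

$3302.15 thousand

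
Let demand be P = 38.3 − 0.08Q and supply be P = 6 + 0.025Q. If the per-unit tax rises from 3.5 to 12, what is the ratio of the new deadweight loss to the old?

11.755

Competitive equilibrium: 38.3 − 0.08Q = 6 + 0.025Q → Q* = 307.619, P* = 13.6905.
For a per-unit tax t: ΔQ = t/0.105, so DWL = ½·t·(t/0.105) = t²/0.21.
At t = 3.5: DWL = 58.333. At t = 12: DWL = 685.714.
Ratio = (12/3.5)² = 11.755.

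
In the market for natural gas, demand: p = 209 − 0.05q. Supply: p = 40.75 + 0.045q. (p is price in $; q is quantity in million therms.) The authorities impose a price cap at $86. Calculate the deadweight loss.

Competitive equilibrium: 209 − 0.05q = 40.75 + 0.045q → q* = 1771.05263, p* = 120.44737.
At the ceiling p = 86, quantity supplied = (86 − 40.75)/0.045 = 1005.55556.
Willingness to pay at q' = 1005.55556: 209 − 0.05·1005.55556 = 158.72222.
Δq = 1771.05263 − 1005.55556 = 765.49707; wedge = 158.72222 − 86 = 72.72222.
DWL = ½ × 765.49707 × 72.72222 = $27834.32 million.

$27834.32 million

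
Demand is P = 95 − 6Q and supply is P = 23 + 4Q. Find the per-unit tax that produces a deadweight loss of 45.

Competitive equilibrium: 95 − 6Q = 23 + 4Q → Q* = 7.2, P* = 51.8.
A tax t gives ΔQ = t/10 and wedge t, so DWL = t²/20.
t²/20 = 45 → t² = 900 → t = 30.

30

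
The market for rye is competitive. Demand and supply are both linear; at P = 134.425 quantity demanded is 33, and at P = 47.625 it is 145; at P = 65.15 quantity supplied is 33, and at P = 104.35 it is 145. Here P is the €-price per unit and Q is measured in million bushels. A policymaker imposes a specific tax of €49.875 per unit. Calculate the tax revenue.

€2505.94 million

Demand slope = (47.625 − 134.425)/(145 − 33) = −0.775, so P = 160 − 0.775Q.
Supply slope = (104.35 − 65.15)/(145 − 33) = 0.35, so P = 53.6 + 0.35Q.
Competitive equilibrium: 160 − 0.775Q = 53.6 + 0.35Q → Q* = 94.5778, P* = 86.7022.
With the tax, the buyer price exceeds the seller price by 49.875: (160 − 0.775Q) − (53.6 + 0.35Q) = 49.875 → Q' = 50.2444.
Tax revenue = 49.875 × 50.2444 = €2505.94 million.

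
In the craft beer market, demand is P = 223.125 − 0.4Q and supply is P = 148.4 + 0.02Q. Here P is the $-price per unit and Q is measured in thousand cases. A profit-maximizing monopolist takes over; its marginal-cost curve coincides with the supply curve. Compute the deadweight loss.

$1581.78 thousand

Competitive equilibrium: 223.125 − 0.4Q = 148.4 + 0.02Q → Q* = 177.9167, P* = 151.9583.
Marginal revenue: MR = 223.125 − 0.8Q. Set MR = MC: 223.125 − 0.8Q = 148.4 + 0.02Q → Q_m = 91.128.
Price P_m = 223.125 − 0.4·91.128 = 186.6738; MC(Q_m) = 148.4 + 0.02·91.128 = 150.2226.
Competitive Q* = 177.9167, so ΔQ = 86.7887; wedge = 186.6738 − 150.2226 = 36.4512.
Deadweight loss = ½ × 86.7887 × 36.4512 = $1581.78 thousand.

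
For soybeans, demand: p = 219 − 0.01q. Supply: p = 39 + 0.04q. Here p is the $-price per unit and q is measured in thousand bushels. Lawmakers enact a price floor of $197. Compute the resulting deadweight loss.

Competitive equilibrium: 219 − 0.01q = 39 + 0.04q → q* = 3600, p* = 183.
At the floor p = 197, quantity demanded = (219 − 197)/0.01 = 2200.
Sellers' marginal cost at q' = 2200: 39 + 0.04·2200 = 127.
Δq = 3600 − 2200 = 1400; wedge = 197 − 127 = 70.
Welfare loss = ½ × 1400 × 70 = $49000 thousand.

$49000 thousand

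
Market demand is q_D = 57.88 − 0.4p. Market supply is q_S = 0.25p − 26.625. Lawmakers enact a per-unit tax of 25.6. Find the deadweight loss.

50.41

In inverse form: demand p = 144.7 − 2.5q, supply p = 106.5 + 4q.
Competitive equilibrium: 144.7 − 2.5q = 106.5 + 4q → q* = 5.8769, p* = 130.0077.
With the tax, the buyer price exceeds the seller price by 25.6: (144.7 − 2.5q) − (106.5 + 4q) = 25.6 → q' = 1.9385.
Δq = 5.8769 − 1.9385 = 3.9384; the wedge equals the tax, 25.6.
DWL = ½ × 3.9384 × 25.6 = 50.41.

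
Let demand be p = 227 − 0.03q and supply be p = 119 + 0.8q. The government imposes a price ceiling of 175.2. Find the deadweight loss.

1487.56

Competitive equilibrium: 227 − 0.03q = 119 + 0.8q → q* = 130.1205, p* = 223.0964.
At the ceiling p = 175.2, quantity supplied = (175.2 − 119)/0.8 = 70.25.
Willingness to pay at q' = 70.25: 227 − 0.03·70.25 = 224.8925.
Δq = 130.1205 − 70.25 = 59.8705; wedge = 224.8925 − 175.2 = 49.6925.
DWL = ½ × 59.8705 × 49.6925 = 1487.56.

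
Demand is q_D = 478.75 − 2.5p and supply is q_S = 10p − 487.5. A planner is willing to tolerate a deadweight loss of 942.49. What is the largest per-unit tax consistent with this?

30.7

In inverse form: demand p = 191.5 − 0.4q, supply p = 48.75 + 0.1q.
Competitive equilibrium: 191.5 − 0.4q = 48.75 + 0.1q → q* = 285.5, p* = 77.3.
A tax t gives Δq = t/0.5 and wedge t, so DWL = t²/1.
t²/1 = 942.49 → t² = 942.49 → t = 30.7.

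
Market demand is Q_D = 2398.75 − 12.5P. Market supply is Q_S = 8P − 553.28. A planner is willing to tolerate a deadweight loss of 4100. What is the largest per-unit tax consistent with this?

In inverse form: demand P = 191.9 − 0.08Q, supply P = 69.16 + 0.125Q.
Competitive equilibrium: 191.9 − 0.08Q = 69.16 + 0.125Q → Q* = 598.7317, P* = 144.0015.
A tax t gives ΔQ = t/0.205 and wedge t, so DWL = t²/0.41.
t²/0.41 = 4100 → t² = 1681 → t = 41.

41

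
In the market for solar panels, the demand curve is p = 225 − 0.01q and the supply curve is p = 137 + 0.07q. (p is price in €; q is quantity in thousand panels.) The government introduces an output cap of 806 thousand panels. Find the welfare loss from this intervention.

Competitive equilibrium: 225 − 0.01q = 137 + 0.07q → q* = 1100, p* = 214.
At q = 806: demand price = 225 − 0.01·806 = 216.94; supply price = 137 + 0.07·806 = 193.42.
Δq = 1100 − 806 = 294; wedge = 216.94 − 193.42 = 23.52.
DWL = ½ × 294 × 23.52 = €3457.44 thousand.

€3457.44 thousand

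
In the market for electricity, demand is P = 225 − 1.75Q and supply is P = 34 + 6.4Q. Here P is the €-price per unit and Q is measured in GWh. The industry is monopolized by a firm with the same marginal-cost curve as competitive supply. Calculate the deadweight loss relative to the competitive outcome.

Competitive equilibrium: 225 − 1.75Q = 34 + 6.4Q → Q* = 23.4356, P* = 183.9877.
Marginal revenue: MR = 225 − 3.5Q. Set MR = MC: 225 − 3.5Q = 34 + 6.4Q → Q_m = 19.2929.
Price P_m = 225 − 1.75·19.2929 = 191.2374; MC(Q_m) = 34 + 6.4·19.2929 = 157.4746.
Competitive Q* = 23.4356, so ΔQ = 4.1427; wedge = 191.2374 − 157.4746 = 33.7628.
The triangle = ½ × 4.1427 × 33.7628 = €69.93.

€69.93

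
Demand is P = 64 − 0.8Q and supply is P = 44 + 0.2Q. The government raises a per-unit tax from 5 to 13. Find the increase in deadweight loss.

Competitive equilibrium: 64 − 0.8Q = 44 + 0.2Q → Q* = 20, P* = 48.
For a per-unit tax t: ΔQ = t/1, so DWL = ½·t·(t/1) = t²/2.
At t = 5: DWL = 12.5. At t = 13: DWL = 84.5.
Increase = 84.5 − 12.5 = 72.

72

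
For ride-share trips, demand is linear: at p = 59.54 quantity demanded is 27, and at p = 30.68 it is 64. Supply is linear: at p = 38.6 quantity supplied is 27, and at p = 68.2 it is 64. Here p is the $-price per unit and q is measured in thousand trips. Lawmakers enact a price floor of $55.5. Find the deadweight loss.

Demand slope = (30.68 − 59.54)/(64 − 27) = −0.78, so p = 80.6 − 0.78q.
Supply slope = (68.2 − 38.6)/(64 − 27) = 0.8, so p = 17 + 0.8q.
Competitive equilibrium: 80.6 − 0.78q = 17 + 0.8q → q* = 40.2532, p* = 49.2025.
At the floor p = 55.5, quantity demanded = (80.6 − 55.5)/0.78 = 32.1795.
Sellers' marginal cost at q' = 32.1795: 17 + 0.8·32.1795 = 42.7436.
Δq = 40.2532 − 32.1795 = 8.0737; wedge = 55.5 − 42.7436 = 12.7564.
Welfare loss = ½ × 8.0737 × 12.7564 = $51.50 thousand.

$51.50 thousand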